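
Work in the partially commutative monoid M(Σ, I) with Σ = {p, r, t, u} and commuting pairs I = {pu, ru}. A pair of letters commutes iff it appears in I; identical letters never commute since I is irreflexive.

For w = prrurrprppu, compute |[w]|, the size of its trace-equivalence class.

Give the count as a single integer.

55

0(p) covers ∅
1(r) covers 0:p
2(r) covers 1:r
3(u) covers ∅
4(r) covers 2:r
5(r) covers 4:r
6(p) covers 5:r
7(r) covers 6:p
8(p) covers 7:r
9(p) covers 8:p
10(u) covers 3:u
floor of heap: 0:p, 3:u
completions by unplaced set U, small U first (add the entries for U minus each lowest piece of U):
  |U|=1: {9}:1  {10}:1
  |U|=2: {3,10}:1  {8,9}:1  {9,10}:2
  |U|=3: {3,9,10}:3  {7,8,9}:1  {8,9,10}:3
  |U|=4: {3,8,9,10}:6  {6,7,8,9}:1  {7,8,9,10}:4
  |U|=5: {3,7,8,9,10}:10  {5,6,7,8,9}:1  {6,7,8,9,10}:5
  |U|=6: {3,6,7,8,9,10}:15  {4,5,6,7,8,9}:1  {5,6,7,8,9,10}:6
  |U|=7: {2,4,5,6,7,8,9}:1  {3,5,6,7,8,9,10}:21  {4,5,6,7,8,9,10}:7
  |U|=8: {1,2,4,5,6,7,8,9}:1  {2,4,5,6,7,8,9,10}:8  {3,4,5,6,7,8,9,10}:28
  |U|=9: {0,1,2,4,5,6,7,8,9}:1  {1,2,4,5,6,7,8,9,10}:9  {2,3,4,5,6,7,8,9,10}:36
  start at 0(p): 45
  start at 3(u): 10
sum over floor = 55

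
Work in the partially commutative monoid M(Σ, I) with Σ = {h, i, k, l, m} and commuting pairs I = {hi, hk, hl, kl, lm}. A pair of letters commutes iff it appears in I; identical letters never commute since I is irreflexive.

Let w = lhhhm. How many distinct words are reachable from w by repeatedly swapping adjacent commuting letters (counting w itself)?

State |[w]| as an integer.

5

0(l) covers ∅
1(h) covers ∅
2(h) covers 1:h
3(h) covers 2:h
4(m) covers 3:h
floor of heap: 0:l, 1:h
completions by unplaced set U, small U first (add the entries for U minus each lowest piece of U):
  |U|=1: {0}:1  {4}:1
  |U|=2: {0,4}:2  {3,4}:1
  |U|=3: {0,3,4}:3  {2,3,4}:1
  start at 0(l): 1
  start at 1(h): 4
sum over floor = 5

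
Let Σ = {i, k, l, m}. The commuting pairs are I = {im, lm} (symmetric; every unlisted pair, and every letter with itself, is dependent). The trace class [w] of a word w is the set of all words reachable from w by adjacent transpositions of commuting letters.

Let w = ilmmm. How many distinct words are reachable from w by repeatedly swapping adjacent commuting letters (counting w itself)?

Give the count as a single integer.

piece 0:i — minimal
piece 1:l rests on {0:i}
piece 2:m — minimal
piece 3:m rests on {2:m}
piece 4:m rests on {3:m}
minimal pieces: {0:i, 2:m}
ways to finish when only these pieces remain (= sum over removing one remaining piece with nothing left below it):
  1 left: {1}→1  {4}→1
  2 left: {0,1}→1  {1,4}→2  {3,4}→1
  3 left: {0,1,4}→3  {1,3,4}→3  {2,3,4}→1
  placing 0:i first → 4 extensions
  placing 2:m first → 6 extensions
total linear extensions = 10

10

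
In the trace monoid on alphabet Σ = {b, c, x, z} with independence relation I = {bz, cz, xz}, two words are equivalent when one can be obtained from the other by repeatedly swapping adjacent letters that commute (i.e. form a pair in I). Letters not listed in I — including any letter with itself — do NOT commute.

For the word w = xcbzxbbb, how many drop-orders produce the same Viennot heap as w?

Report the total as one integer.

drop 0:x onto floor
drop 1:c onto {0:x}
drop 2:b onto {1:c}
drop 3:z onto floor
drop 4:x onto {2:b}
drop 5:b onto {4:x}
drop 6:b onto {5:b}
drop 7:b onto {6:b}
ground layer = {0:x, 3:z}
drop-orders for the pieces not yet dropped (sum over which currently-grounded one goes next):
  1 to go: {3} 1  {7} 1
  2 to go: {3,7} 2  {6,7} 1
  3 to go: {3,6,7} 3  {5,6,7} 1
  4 to go: {3,5,6,7} 4  {4,5,6,7} 1
  5 to go: {2,4,5,6,7} 1  {3,4,5,6,7} 5
  6 to go: {1,2,4,5,6,7} 1  {2,3,4,5,6,7} 6
  if 0:x drops first: 7 orders
  if 3:z drops first: 1 orders
heap linearizations: 8

8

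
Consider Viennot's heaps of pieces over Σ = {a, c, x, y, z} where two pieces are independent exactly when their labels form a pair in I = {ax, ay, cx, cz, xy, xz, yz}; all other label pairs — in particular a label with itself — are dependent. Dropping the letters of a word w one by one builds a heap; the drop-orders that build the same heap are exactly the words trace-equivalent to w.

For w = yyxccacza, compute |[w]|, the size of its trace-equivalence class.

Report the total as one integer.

drop 0:y onto floor
drop 1:y onto {0:y}
drop 2:x onto floor
drop 3:c onto {1:y}
drop 4:c onto {3:c}
drop 5:a onto {4:c}
drop 6:c onto {5:a}
drop 7:z onto {5:a}
drop 8:a onto {6:c, 7:z}
ground layer = {0:y, 2:x}
drop-orders for the pieces not yet dropped (sum over which currently-grounded one goes next):
  1 to go: {2} 1  {8} 1
  2 to go: {2,8} 2  {6,8} 1  {7,8} 1
  3 to go: {2,6,8} 3  {2,7,8} 3  {6,7,8} 2
  4 to go: {2,6,7,8} 8  {5,6,7,8} 2
  5 to go: {2,5,6,7,8} 10  {4,5,6,7,8} 2
  6 to go: {2,4,5,6,7,8} 12  {3,4,5,6,7,8} 2
  7 to go: {1,3,4,5,6,7,8} 2  {2,3,4,5,6,7,8} 14
  if 0:y drops first: 16 orders
  if 2:x drops first: 2 orders
heap linearizations: 18

18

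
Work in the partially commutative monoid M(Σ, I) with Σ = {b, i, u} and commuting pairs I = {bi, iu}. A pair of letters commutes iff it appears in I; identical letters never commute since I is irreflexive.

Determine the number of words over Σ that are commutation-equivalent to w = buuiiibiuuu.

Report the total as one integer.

0(b) covers ∅
1(u) covers 0:b
2(u) covers 1:u
3(i) covers ∅
4(i) covers 3:i
5(i) covers 4:i
6(b) covers 2:u
7(i) covers 5:i
8(u) covers 6:b
9(u) covers 8:u
10(u) covers 9:u
floor of heap: 0:b, 3:i
completions by unplaced set U, small U first (add the entries for U minus each lowest piece of U):
  |U|=1: {7}:1  {10}:1
  |U|=2: {5,7}:1  {7,10}:2  {9,10}:1
  |U|=3: {4,5,7}:1  {5,7,10}:3  {7,9,10}:3  {8,9,10}:1
  |U|=4: {3,4,5,7}:1  {4,5,7,10}:4  {5,7,9,10}:6  {6,8,9,10}:1  {7,8,9,10}:4
  |U|=5: {2,6,8,9,10}:1  {3,4,5,7,10}:5  {4,5,7,9,10}:10  {5,7,8,9,10}:10  {6,7,8,9,10}:5
  |U|=6: {1,2,6,8,9,10}:1  {2,6,7,8,9,10}:6  {3,4,5,7,9,10}:15  {4,5,7,8,9,10}:20  {5,6,7,8,9,10}:15
  |U|=7: {0,1,2,6,8,9,10}:1  {1,2,6,7,8,9,10}:7  {2,5,6,7,8,9,10}:21  {3,4,5,7,8,9,10}:35  {4,5,6,7,8,9,10}:35
  |U|=8: {0,1,2,6,7,8,9,10}:8  {1,2,5,6,7,8,9,10}:28  {2,4,5,6,7,8,9,10}:56  {3,4,5,6,7,8,9,10}:70
  |U|=9: {0,1,2,5,6,7,8,9,10}:36  {1,2,4,5,6,7,8,9,10}:84  {2,3,4,5,6,7,8,9,10}:126
  start at 0(b): 210
  start at 3(i): 120
sum over floor = 330

330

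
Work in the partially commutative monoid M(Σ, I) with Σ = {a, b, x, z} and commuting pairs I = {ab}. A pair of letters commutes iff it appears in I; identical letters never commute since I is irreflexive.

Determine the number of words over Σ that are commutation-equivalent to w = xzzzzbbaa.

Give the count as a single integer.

6

0(x) covers ∅
1(z) covers 0:x
2(z) covers 1:z
3(z) covers 2:z
4(z) covers 3:z
5(b) covers 4:z
6(b) covers 5:b
7(a) covers 4:z
8(a) covers 7:a
floor of heap: 0:x
completions by unplaced set U, small U first (add the entries for U minus each lowest piece of U):
  |U|=1: {6}:1  {8}:1
  |U|=2: {5,6}:1  {6,8}:2  {7,8}:1
  |U|=3: {5,6,8}:3  {6,7,8}:3
  |U|=4: {5,6,7,8}:6
  |U|=5: {4,5,6,7,8}:6
  |U|=6: {3,4,5,6,7,8}:6
  |U|=7: {2,3,4,5,6,7,8}:6
  start at 0(x): 6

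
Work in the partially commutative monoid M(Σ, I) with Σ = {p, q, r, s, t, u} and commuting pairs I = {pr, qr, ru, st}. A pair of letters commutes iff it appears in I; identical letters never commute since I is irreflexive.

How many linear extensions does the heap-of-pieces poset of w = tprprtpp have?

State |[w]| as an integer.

0(t) covers ∅
1(p) covers 0:t
2(r) covers 0:t
3(p) covers 1:p
4(r) covers 2:r
5(t) covers 3:p, 4:r
6(p) covers 5:t
7(p) covers 6:p
floor of heap: 0:t
completions by unplaced set U, small U first (add the entries for U minus each lowest piece of U):
  |U|=1: {7}:1
  |U|=2: {6,7}:1
  |U|=3: {5,6,7}:1
  |U|=4: {3,5,6,7}:1  {4,5,6,7}:1
  |U|=5: {1,3,5,6,7}:1  {2,4,5,6,7}:1  {3,4,5,6,7}:2
  |U|=6: {1,3,4,5,6,7}:3  {2,3,4,5,6,7}:3
  start at 0(t): 6

6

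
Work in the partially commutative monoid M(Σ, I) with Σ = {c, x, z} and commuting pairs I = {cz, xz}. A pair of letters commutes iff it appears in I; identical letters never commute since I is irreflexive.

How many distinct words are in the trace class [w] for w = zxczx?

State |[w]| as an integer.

10

drop 0:z onto floor
drop 1:x onto floor
drop 2:c onto {1:x}
drop 3:z onto {0:z}
drop 4:x onto {2:c}
ground layer = {0:z, 1:x}
drop-orders for the pieces not yet dropped (sum over which currently-grounded one goes next):
  1 to go: {3} 1  {4} 1
  2 to go: {0,3} 1  {2,4} 1  {3,4} 2
  3 to go: {0,3,4} 3  {1,2,4} 1  {2,3,4} 3
  if 0:z drops first: 4 orders
  if 1:x drops first: 6 orders
heap linearizations: 10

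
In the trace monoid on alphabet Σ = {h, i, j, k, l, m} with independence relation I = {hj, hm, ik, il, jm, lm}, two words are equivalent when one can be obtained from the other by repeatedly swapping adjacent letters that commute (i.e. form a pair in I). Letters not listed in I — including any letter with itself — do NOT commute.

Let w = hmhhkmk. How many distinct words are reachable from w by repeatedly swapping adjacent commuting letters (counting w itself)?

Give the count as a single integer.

piece 0:h — minimal
piece 1:m — minimal
piece 2:h rests on {0:h}
piece 3:h rests on {2:h}
piece 4:k rests on {1:m, 3:h}
piece 5:m rests on {4:k}
piece 6:k rests on {5:m}
minimal pieces: {0:h, 1:m}
ways to finish when only these pieces remain (= sum over removing one remaining piece with nothing left below it):
  1 left: {6}→1
  2 left: {5,6}→1
  3 left: {4,5,6}→1
  4 left: {1,4,5,6}→1  {3,4,5,6}→1
  5 left: {1,3,4,5,6}→2  {2,3,4,5,6}→1
  placing 0:h first → 3 extensions
  placing 1:m first → 1 extensions
total linear extensions = 4

4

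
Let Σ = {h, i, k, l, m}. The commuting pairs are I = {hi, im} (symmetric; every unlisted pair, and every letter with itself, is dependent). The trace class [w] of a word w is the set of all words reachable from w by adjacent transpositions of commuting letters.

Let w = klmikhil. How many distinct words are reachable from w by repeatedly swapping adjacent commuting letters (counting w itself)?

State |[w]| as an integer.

4

drop 0:k onto floor
drop 1:l onto {0:k}
drop 2:m onto {1:l}
drop 3:i onto {1:l}
drop 4:k onto {2:m, 3:i}
drop 5:h onto {4:k}
drop 6:i onto {4:k}
drop 7:l onto {5:h, 6:i}
ground layer = {0:k}
drop-orders for the pieces not yet dropped (sum over which currently-grounded one goes next):
  1 to go: {7} 1
  2 to go: {5,7} 1  {6,7} 1
  3 to go: {5,6,7} 2
  4 to go: {4,5,6,7} 2
  5 to go: {2,4,5,6,7} 2  {3,4,5,6,7} 2
  6 to go: {2,3,4,5,6,7} 4
  if 0:k drops first: 4 orders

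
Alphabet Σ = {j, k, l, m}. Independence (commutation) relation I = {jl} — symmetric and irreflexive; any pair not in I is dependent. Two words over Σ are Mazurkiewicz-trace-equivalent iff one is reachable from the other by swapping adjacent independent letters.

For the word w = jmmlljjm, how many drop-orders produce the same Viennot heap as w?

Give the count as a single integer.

0(j) covers ∅
1(m) covers 0:j
2(m) covers 1:m
3(l) covers 2:m
4(l) covers 3:l
5(j) covers 2:m
6(j) covers 5:j
7(m) covers 4:l, 6:j
floor of heap: 0:j
completions by unplaced set U, small U first (add the entries for U minus each lowest piece of U):
  |U|=1: {7}:1
  |U|=2: {4,7}:1  {6,7}:1
  |U|=3: {3,4,7}:1  {4,6,7}:2  {5,6,7}:1
  |U|=4: {3,4,6,7}:3  {4,5,6,7}:3
  |U|=5: {3,4,5,6,7}:6
  |U|=6: {2,3,4,5,6,7}:6
  start at 0(j): 6

6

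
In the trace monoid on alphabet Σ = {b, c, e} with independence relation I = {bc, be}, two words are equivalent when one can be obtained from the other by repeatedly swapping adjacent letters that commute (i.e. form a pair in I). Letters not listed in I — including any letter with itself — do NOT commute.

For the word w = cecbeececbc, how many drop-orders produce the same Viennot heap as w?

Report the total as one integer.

0(c) covers ∅
1(e) covers 0:c
2(c) covers 1:e
3(b) covers ∅
4(e) covers 2:c
5(e) covers 4:e
6(c) covers 5:e
7(e) covers 6:c
8(c) covers 7:e
9(b) covers 3:b
10(c) covers 8:c
floor of heap: 0:c, 3:b
completions by unplaced set U, small U first (add the entries for U minus each lowest piece of U):
  |U|=1: {9}:1  {10}:1
  |U|=2: {3,9}:1  {8,10}:1  {9,10}:2
  |U|=3: {3,9,10}:3  {7,8,10}:1  {8,9,10}:3
  |U|=4: {3,8,9,10}:6  {6,7,8,10}:1  {7,8,9,10}:4
  |U|=5: {3,7,8,9,10}:10  {5,6,7,8,10}:1  {6,7,8,9,10}:5
  |U|=6: {3,6,7,8,9,10}:15  {4,5,6,7,8,10}:1  {5,6,7,8,9,10}:6
  |U|=7: {2,4,5,6,7,8,10}:1  {3,5,6,7,8,9,10}:21  {4,5,6,7,8,9,10}:7
  |U|=8: {1,2,4,5,6,7,8,10}:1  {2,4,5,6,7,8,9,10}:8  {3,4,5,6,7,8,9,10}:28
  |U|=9: {0,1,2,4,5,6,7,8,10}:1  {1,2,4,5,6,7,8,9,10}:9  {2,3,4,5,6,7,8,9,10}:36
  start at 0(c): 45
  start at 3(b): 10
sum over floor = 55

55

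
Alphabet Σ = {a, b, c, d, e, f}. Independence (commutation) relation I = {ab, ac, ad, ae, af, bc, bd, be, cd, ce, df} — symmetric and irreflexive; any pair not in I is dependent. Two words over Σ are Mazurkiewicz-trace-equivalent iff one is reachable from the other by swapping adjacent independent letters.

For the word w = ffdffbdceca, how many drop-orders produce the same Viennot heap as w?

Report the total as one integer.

3300

piece 0:f — minimal
piece 1:f rests on {0:f}
piece 2:d — minimal
piece 3:f rests on {1:f}
piece 4:f rests on {3:f}
piece 5:b rests on {4:f}
piece 6:d rests on {2:d}
piece 7:c rests on {4:f}
piece 8:e rests on {4:f, 6:d}
piece 9:c rests on {7:c}
piece 10:a — minimal
minimal pieces: {0:f, 2:d, 10:a}
ways to finish when only these pieces remain (= sum over removing one remaining piece with nothing left below it):
  1 left: {5}→1  {8}→1  {9}→1  {10}→1
  2 left: {5,8}→2  {5,9}→2  {5,10}→2  {6,8}→1  {7,9}→1  {8,9}→2  {8,10}→2  {9,10}→2
  3 left: {2,6,8}→1  {5,6,8}→3  {5,7,9}→3  {5,8,9}→6  {5,8,10}→6  {5,9,10}→6  {6,8,9}→3  {6,8,10}→3  {7,8,9}→3  {7,9,10}→3  {8,9,10}→6
  4 left: {2,5,6,8}→4  {2,6,8,9}→4  {2,6,8,10}→4  {5,6,8,9}→12  {5,6,8,10}→12  {5,7,8,9}→12  {5,7,9,10}→12  {5,8,9,10}→24  {6,7,8,9}→6  {6,8,9,10}→12  {7,8,9,10}→12
  5 left: {2,5,6,8,9}→20  {2,5,6,8,10}→20  {2,6,7,8,9}→10  {2,6,8,9,10}→20  {4,5,7,8,9}→12  {5,6,7,8,9}→30  {5,6,8,9,10}→60  {5,7,8,9,10}→60  {6,7,8,9,10}→30
  6 left: {2,5,6,7,8,9}→60  {2,5,6,8,9,10}→120  {2,6,7,8,9,10}→60  {3,4,5,7,8,9}→12  {4,5,6,7,8,9}→42  {4,5,7,8,9,10}→72  {5,6,7,8,9,10}→180
  7 left: {1,3,4,5,7,8,9}→12  {2,4,5,6,7,8,9}→102  {2,5,6,7,8,9,10}→420  {3,4,5,6,7,8,9}→54  {3,4,5,7,8,9,10}→84  {4,5,6,7,8,9,10}→294
  8 left: {0,1,3,4,5,7,8,9}→12  {1,3,4,5,6,7,8,9}→66  {1,3,4,5,7,8,9,10}→96  {2,3,4,5,6,7,8,9}→156  {2,4,5,6,7,8,9,10}→816  {3,4,5,6,7,8,9,10}→432
  9 left: {0,1,3,4,5,6,7,8,9}→78  {0,1,3,4,5,7,8,9,10}→108  {1,2,3,4,5,6,7,8,9}→222  {1,3,4,5,6,7,8,9,10}→594  {2,3,4,5,6,7,8,9,10}→1404
  placing 0:f first → 2220 extensions
  placing 2:d first → 780 extensions
  placing 10:a first → 300 extensions
total linear extensions = 3300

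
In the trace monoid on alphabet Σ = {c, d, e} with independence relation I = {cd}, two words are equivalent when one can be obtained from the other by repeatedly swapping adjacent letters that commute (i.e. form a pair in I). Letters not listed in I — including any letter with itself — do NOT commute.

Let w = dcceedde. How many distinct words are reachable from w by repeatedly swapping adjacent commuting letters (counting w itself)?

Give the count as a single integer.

piece 0:d — minimal
piece 1:c — minimal
piece 2:c rests on {1:c}
piece 3:e rests on {0:d, 2:c}
piece 4:e rests on {3:e}
piece 5:d rests on {4:e}
piece 6:d rests on {5:d}
piece 7:e rests on {6:d}
minimal pieces: {0:d, 1:c}
ways to finish when only these pieces remain (= sum over removing one remaining piece with nothing left below it):
  1 left: {7}→1
  2 left: {6,7}→1
  3 left: {5,6,7}→1
  4 left: {4,5,6,7}→1
  5 left: {3,4,5,6,7}→1
  6 left: {0,3,4,5,6,7}→1  {2,3,4,5,6,7}→1
  placing 0:d first → 1 extensions
  placing 1:c first → 2 extensions
total linear extensions = 3

3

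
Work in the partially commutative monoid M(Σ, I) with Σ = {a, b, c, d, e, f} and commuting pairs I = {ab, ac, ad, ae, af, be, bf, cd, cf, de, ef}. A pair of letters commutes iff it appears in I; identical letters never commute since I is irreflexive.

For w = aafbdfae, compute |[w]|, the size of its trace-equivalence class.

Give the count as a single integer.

0(a) covers ∅
1(a) covers 0:a
2(f) covers ∅
3(b) covers ∅
4(d) covers 2:f, 3:b
5(f) covers 4:d
6(a) covers 1:a
7(e) covers ∅
floor of heap: 0:a, 2:f, 3:b, 7:e
completions by unplaced set U, small U first (add the entries for U minus each lowest piece of U):
  |U|=1: {5}:1  {6}:1  {7}:1
  |U|=2: {1,6}:1  {4,5}:1  {5,6}:2  {5,7}:2  {6,7}:2
  |U|=3: {0,1,6}:1  {1,5,6}:3  {1,6,7}:3  {2,4,5}:1  {3,4,5}:1  {4,5,6}:3  {4,5,7}:3  {5,6,7}:6
  |U|=4: {0,1,5,6}:4  {0,1,6,7}:4  {1,4,5,6}:6  {1,5,6,7}:12  {2,3,4,5}:2  {2,4,5,6}:4  {2,4,5,7}:4  {3,4,5,6}:4  {3,4,5,7}:4  {4,5,6,7}:12
  |U|=5: {0,1,4,5,6}:10  {0,1,5,6,7}:20  {1,2,4,5,6}:10  {1,3,4,5,6}:10  {1,4,5,6,7}:30  {2,3,4,5,6}:10  {2,3,4,5,7}:10  {2,4,5,6,7}:20  {3,4,5,6,7}:20
  |U|=6: {0,1,2,4,5,6}:20  {0,1,3,4,5,6}:20  {0,1,4,5,6,7}:60  {1,2,3,4,5,6}:30  {1,2,4,5,6,7}:60  {1,3,4,5,6,7}:60  {2,3,4,5,6,7}:60
  start at 0(a): 210
  start at 2(f): 140
  start at 3(b): 140
  start at 7(e): 70
sum over floor = 560

560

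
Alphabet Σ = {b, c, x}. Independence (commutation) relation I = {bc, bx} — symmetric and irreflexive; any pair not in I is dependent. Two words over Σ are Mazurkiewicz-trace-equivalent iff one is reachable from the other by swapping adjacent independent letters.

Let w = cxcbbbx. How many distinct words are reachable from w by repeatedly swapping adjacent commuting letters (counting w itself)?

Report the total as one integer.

35

piece 0:c — minimal
piece 1:x rests on {0:c}
piece 2:c rests on {1:x}
piece 3:b — minimal
piece 4:b rests on {3:b}
piece 5:b rests on {4:b}
piece 6:x rests on {2:c}
minimal pieces: {0:c, 3:b}
ways to finish when only these pieces remain (= sum over removing one remaining piece with nothing left below it):
  1 left: {5}→1  {6}→1
  2 left: {2,6}→1  {4,5}→1  {5,6}→2
  3 left: {1,2,6}→1  {2,5,6}→3  {3,4,5}→1  {4,5,6}→3
  4 left: {0,1,2,6}→1  {1,2,5,6}→4  {2,4,5,6}→6  {3,4,5,6}→4
  5 left: {0,1,2,5,6}→5  {1,2,4,5,6}→10  {2,3,4,5,6}→10
  placing 0:c first → 20 extensions
  placing 3:b first → 15 extensions
total linear extensions = 35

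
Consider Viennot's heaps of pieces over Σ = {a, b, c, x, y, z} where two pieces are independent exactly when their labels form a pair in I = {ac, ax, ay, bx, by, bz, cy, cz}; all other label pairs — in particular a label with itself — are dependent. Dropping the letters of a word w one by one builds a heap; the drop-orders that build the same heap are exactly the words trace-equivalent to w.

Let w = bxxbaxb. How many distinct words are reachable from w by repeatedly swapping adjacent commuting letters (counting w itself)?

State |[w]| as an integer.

drop 0:b onto floor
drop 1:x onto floor
drop 2:x onto {1:x}
drop 3:b onto {0:b}
drop 4:a onto {3:b}
drop 5:x onto {2:x}
drop 6:b onto {4:a}
ground layer = {0:b, 1:x}
drop-orders for the pieces not yet dropped (sum over which currently-grounded one goes next):
  1 to go: {5} 1  {6} 1
  2 to go: {2,5} 1  {4,6} 1  {5,6} 2
  3 to go: {1,2,5} 1  {2,5,6} 3  {3,4,6} 1  {4,5,6} 3
  4 to go: {0,3,4,6} 1  {1,2,5,6} 4  {2,4,5,6} 6  {3,4,5,6} 4
  5 to go: {0,3,4,5,6} 5  {1,2,4,5,6} 10  {2,3,4,5,6} 10
  if 0:b drops first: 20 orders
  if 1:x drops first: 15 orders
heap linearizations: 35

35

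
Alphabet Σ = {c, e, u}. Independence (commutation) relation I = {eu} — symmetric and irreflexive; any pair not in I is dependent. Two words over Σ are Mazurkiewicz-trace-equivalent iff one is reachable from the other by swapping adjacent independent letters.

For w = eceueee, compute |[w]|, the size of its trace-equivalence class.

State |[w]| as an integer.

#0=e has no predecessor
#1=c depends on [0:e]
#2=e depends on [1:c]
#3=u depends on [1:c]
#4=e depends on [2:e]
#5=e depends on [4:e]
#6=e depends on [5:e]
sources: [0:e]
N(rest) = Σ N(rest − s) over sources s of rest; N(one piece) = 1:
  size 1 → [3]=1  [6]=1
  size 2 → [3,6]=2  [5,6]=1
  size 3 → [3,5,6]=3  [4,5,6]=1
  size 4 → [2,4,5,6]=1  [3,4,5,6]=4
  size 5 → [2,3,4,5,6]=5
  first=0(e) contributes 5

5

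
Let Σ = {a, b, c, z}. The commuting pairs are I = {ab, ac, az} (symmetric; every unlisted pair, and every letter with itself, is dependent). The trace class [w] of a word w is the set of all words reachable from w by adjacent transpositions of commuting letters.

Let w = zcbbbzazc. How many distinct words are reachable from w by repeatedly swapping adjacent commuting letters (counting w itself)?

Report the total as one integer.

9

drop 0:z onto floor
drop 1:c onto {0:z}
drop 2:b onto {1:c}
drop 3:b onto {2:b}
drop 4:b onto {3:b}
drop 5:z onto {4:b}
drop 6:a onto floor
drop 7:z onto {5:z}
drop 8:c onto {7:z}
ground layer = {0:z, 6:a}
drop-orders for the pieces not yet dropped (sum over which currently-grounded one goes next):
  1 to go: {6} 1  {8} 1
  2 to go: {6,8} 2  {7,8} 1
  3 to go: {5,7,8} 1  {6,7,8} 3
  4 to go: {4,5,7,8} 1  {5,6,7,8} 4
  5 to go: {3,4,5,7,8} 1  {4,5,6,7,8} 5
  6 to go: {2,3,4,5,7,8} 1  {3,4,5,6,7,8} 6
  7 to go: {1,2,3,4,5,7,8} 1  {2,3,4,5,6,7,8} 7
  if 0:z drops first: 8 orders
  if 6:a drops first: 1 orders
heap linearizations: 9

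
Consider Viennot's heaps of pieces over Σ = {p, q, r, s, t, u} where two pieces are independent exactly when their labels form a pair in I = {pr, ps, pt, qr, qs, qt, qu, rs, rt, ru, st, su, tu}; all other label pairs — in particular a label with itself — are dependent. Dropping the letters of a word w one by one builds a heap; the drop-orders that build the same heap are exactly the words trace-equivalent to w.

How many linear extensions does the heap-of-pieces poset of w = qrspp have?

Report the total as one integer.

20

0(q) covers ∅
1(r) covers ∅
2(s) covers ∅
3(p) covers 0:q
4(p) covers 3:p
floor of heap: 0:q, 1:r, 2:s
completions by unplaced set U, small U first (add the entries for U minus each lowest piece of U):
  |U|=1: {1}:1  {2}:1  {4}:1
  |U|=2: {1,2}:2  {1,4}:2  {2,4}:2  {3,4}:1
  |U|=3: {0,3,4}:1  {1,2,4}:6  {1,3,4}:3  {2,3,4}:3
  start at 0(q): 12
  start at 1(r): 4
  start at 2(s): 4
sum over floor = 20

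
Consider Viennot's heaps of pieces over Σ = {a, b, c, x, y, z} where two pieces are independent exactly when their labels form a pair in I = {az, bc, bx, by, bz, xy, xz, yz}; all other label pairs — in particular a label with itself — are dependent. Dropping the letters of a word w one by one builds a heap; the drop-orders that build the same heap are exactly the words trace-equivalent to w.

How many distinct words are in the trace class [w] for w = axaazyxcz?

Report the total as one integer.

14

0(a) covers ∅
1(x) covers 0:a
2(a) covers 1:x
3(a) covers 2:a
4(z) covers ∅
5(y) covers 3:a
6(x) covers 3:a
7(c) covers 4:z, 5:y, 6:x
8(z) covers 7:c
floor of heap: 0:a, 4:z
completions by unplaced set U, small U first (add the entries for U minus each lowest piece of U):
  |U|=1: {8}:1
  |U|=2: {7,8}:1
  |U|=3: {4,7,8}:1  {5,7,8}:1  {6,7,8}:1
  |U|=4: {4,5,7,8}:2  {4,6,7,8}:2  {5,6,7,8}:2
  |U|=5: {3,5,6,7,8}:2  {4,5,6,7,8}:6
  |U|=6: {2,3,5,6,7,8}:2  {3,4,5,6,7,8}:8
  |U|=7: {1,2,3,5,6,7,8}:2  {2,3,4,5,6,7,8}:10
  start at 0(a): 12
  start at 4(z): 2
sum over floor = 14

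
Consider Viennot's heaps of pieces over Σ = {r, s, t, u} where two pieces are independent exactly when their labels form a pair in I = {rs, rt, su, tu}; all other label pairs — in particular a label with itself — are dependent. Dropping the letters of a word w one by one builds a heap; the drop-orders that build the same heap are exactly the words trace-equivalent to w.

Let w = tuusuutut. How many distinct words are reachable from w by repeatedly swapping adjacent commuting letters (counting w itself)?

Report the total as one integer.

126

#0=t has no predecessor
#1=u has no predecessor
#2=u depends on [1:u]
#3=s depends on [0:t]
#4=u depends on [2:u]
#5=u depends on [4:u]
#6=t depends on [3:s]
#7=u depends on [5:u]
#8=t depends on [6:t]
sources: [0:t, 1:u]
N(rest) = Σ N(rest − s) over sources s of rest; N(one piece) = 1:
  size 1 → [7]=1  [8]=1
  size 2 → [5,7]=1  [6,8]=1  [7,8]=2
  size 3 → [3,6,8]=1  [4,5,7]=1  [5,7,8]=3  [6,7,8]=3
  size 4 → [0,3,6,8]=1  [2,4,5,7]=1  [3,6,7,8]=4  [4,5,7,8]=4  [5,6,7,8]=6
  size 5 → [0,3,6,7,8]=5  [1,2,4,5,7]=1  [2,4,5,7,8]=5  [3,5,6,7,8]=10  [4,5,6,7,8]=10
  size 6 → [0,3,5,6,7,8]=15  [1,2,4,5,7,8]=6  [2,4,5,6,7,8]=15  [3,4,5,6,7,8]=20
  size 7 → [0,3,4,5,6,7,8]=35  [1,2,4,5,6,7,8]=21  [2,3,4,5,6,7,8]=35
  first=0(t) contributes 56
  first=1(u) contributes 70
|[w]| = 126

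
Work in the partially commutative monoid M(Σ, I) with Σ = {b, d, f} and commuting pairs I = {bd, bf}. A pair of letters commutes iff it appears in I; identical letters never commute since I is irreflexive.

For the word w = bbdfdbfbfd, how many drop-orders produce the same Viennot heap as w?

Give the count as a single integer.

#0=b has no predecessor
#1=b depends on [0:b]
#2=d has no predecessor
#3=f depends on [2:d]
#4=d depends on [3:f]
#5=b depends on [1:b]
#6=f depends on [4:d]
#7=b depends on [5:b]
#8=f depends on [6:f]
#9=d depends on [8:f]
sources: [0:b, 2:d]
N(rest) = Σ N(rest − s) over sources s of rest; N(one piece) = 1:
  size 1 → [7]=1  [9]=1
  size 2 → [5,7]=1  [7,9]=2  [8,9]=1
  size 3 → [1,5,7]=1  [5,7,9]=3  [6,8,9]=1  [7,8,9]=3
  size 4 → [0,1,5,7]=1  [1,5,7,9]=4  [4,6,8,9]=1  [5,7,8,9]=6  [6,7,8,9]=4
  size 5 → [0,1,5,7,9]=5  [1,5,7,8,9]=10  [3,4,6,8,9]=1  [4,6,7,8,9]=5  [5,6,7,8,9]=10
  size 6 → [0,1,5,7,8,9]=15  [1,5,6,7,8,9]=20  [2,3,4,6,8,9]=1  [3,4,6,7,8,9]=6  [4,5,6,7,8,9]=15
  size 7 → [0,1,5,6,7,8,9]=35  [1,4,5,6,7,8,9]=35  [2,3,4,6,7,8,9]=7  [3,4,5,6,7,8,9]=21
  size 8 → [0,1,4,5,6,7,8,9]=70  [1,3,4,5,6,7,8,9]=56  [2,3,4,5,6,7,8,9]=28
  first=0(b) contributes 84
  first=2(d) contributes 126
|[w]| = 210

210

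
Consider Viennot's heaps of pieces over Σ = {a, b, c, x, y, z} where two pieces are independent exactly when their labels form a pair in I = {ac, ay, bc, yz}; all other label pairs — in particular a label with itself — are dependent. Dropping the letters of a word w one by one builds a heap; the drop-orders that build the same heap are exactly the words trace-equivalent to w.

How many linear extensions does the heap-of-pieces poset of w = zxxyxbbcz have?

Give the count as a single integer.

3

piece 0:z — minimal
piece 1:x rests on {0:z}
piece 2:x rests on {1:x}
piece 3:y rests on {2:x}
piece 4:x rests on {3:y}
piece 5:b rests on {4:x}
piece 6:b rests on {5:b}
piece 7:c rests on {4:x}
piece 8:z rests on {6:b, 7:c}
minimal pieces: {0:z}
ways to finish when only these pieces remain (= sum over removing one remaining piece with nothing left below it):
  1 left: {8}→1
  2 left: {6,8}→1  {7,8}→1
  3 left: {5,6,8}→1  {6,7,8}→2
  4 left: {5,6,7,8}→3
  5 left: {4,5,6,7,8}→3
  6 left: {3,4,5,6,7,8}→3
  7 left: {2,3,4,5,6,7,8}→3
  placing 0:z first → 3 extensions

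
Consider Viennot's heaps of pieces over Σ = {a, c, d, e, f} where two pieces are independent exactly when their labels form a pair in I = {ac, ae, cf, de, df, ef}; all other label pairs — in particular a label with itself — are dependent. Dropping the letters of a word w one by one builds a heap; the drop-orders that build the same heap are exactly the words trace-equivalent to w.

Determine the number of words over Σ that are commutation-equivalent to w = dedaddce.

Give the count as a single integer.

6

#0=d has no predecessor
#1=e has no predecessor
#2=d depends on [0:d]
#3=a depends on [2:d]
#4=d depends on [3:a]
#5=d depends on [4:d]
#6=c depends on [1:e, 5:d]
#7=e depends on [6:c]
sources: [0:d, 1:e]
N(rest) = Σ N(rest − s) over sources s of rest; N(one piece) = 1:
  size 1 → [7]=1
  size 2 → [6,7]=1
  size 3 → [1,6,7]=1  [5,6,7]=1
  size 4 → [1,5,6,7]=2  [4,5,6,7]=1
  size 5 → [1,4,5,6,7]=3  [3,4,5,6,7]=1
  size 6 → [1,3,4,5,6,7]=4  [2,3,4,5,6,7]=1
  first=0(d) contributes 5
  first=1(e) contributes 1
|[w]| = 6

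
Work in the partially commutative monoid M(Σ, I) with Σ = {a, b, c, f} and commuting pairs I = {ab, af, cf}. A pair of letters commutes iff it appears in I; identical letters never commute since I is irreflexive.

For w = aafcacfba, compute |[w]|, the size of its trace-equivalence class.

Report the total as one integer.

49

#0=a has no predecessor
#1=a depends on [0:a]
#2=f has no predecessor
#3=c depends on [1:a]
#4=a depends on [3:c]
#5=c depends on [4:a]
#6=f depends on [2:f]
#7=b depends on [5:c, 6:f]
#8=a depends on [5:c]
sources: [0:a, 2:f]
N(rest) = Σ N(rest − s) over sources s of rest; N(one piece) = 1:
  size 1 → [7]=1  [8]=1
  size 2 → [6,7]=1  [7,8]=2
  size 3 → [2,6,7]=1  [5,7,8]=2  [6,7,8]=3
  size 4 → [2,6,7,8]=4  [4,5,7,8]=2  [5,6,7,8]=5
  size 5 → [2,5,6,7,8]=9  [3,4,5,7,8]=2  [4,5,6,7,8]=7
  size 6 → [1,3,4,5,7,8]=2  [2,4,5,6,7,8]=16  [3,4,5,6,7,8]=9
  size 7 → [0,1,3,4,5,7,8]=2  [1,3,4,5,6,7,8]=11  [2,3,4,5,6,7,8]=25
  first=0(a) contributes 36
  first=2(f) contributes 13
|[w]| = 49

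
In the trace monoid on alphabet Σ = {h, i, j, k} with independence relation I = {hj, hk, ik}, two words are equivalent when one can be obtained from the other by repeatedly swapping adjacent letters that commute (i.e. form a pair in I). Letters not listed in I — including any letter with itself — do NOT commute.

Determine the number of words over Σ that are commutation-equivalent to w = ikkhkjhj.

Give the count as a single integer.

#0=i has no predecessor
#1=k has no predecessor
#2=k depends on [1:k]
#3=h depends on [0:i]
#4=k depends on [2:k]
#5=j depends on [0:i, 4:k]
#6=h depends on [3:h]
#7=j depends on [5:j]
sources: [0:i, 1:k]
N(rest) = Σ N(rest − s) over sources s of rest; N(one piece) = 1:
  size 1 → [6]=1  [7]=1
  size 2 → [3,6]=1  [5,7]=1  [6,7]=2
  size 3 → [3,6,7]=3  [4,5,7]=1  [5,6,7]=3
  size 4 → [2,4,5,7]=1  [3,5,6,7]=6  [4,5,6,7]=4
  size 5 → [0,3,5,6,7]=6  [1,2,4,5,7]=1  [2,4,5,6,7]=5  [3,4,5,6,7]=10
  size 6 → [0,3,4,5,6,7]=16  [1,2,4,5,6,7]=6  [2,3,4,5,6,7]=15
  first=0(i) contributes 21
  first=1(k) contributes 31
|[w]| = 52

52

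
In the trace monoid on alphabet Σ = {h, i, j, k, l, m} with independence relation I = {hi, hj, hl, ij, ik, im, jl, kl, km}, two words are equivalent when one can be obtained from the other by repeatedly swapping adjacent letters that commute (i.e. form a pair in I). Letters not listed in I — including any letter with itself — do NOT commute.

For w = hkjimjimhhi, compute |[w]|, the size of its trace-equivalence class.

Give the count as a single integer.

165

piece 0:h — minimal
piece 1:k rests on {0:h}
piece 2:j rests on {1:k}
piece 3:i — minimal
piece 4:m rests on {2:j}
piece 5:j rests on {4:m}
piece 6:i rests on {3:i}
piece 7:m rests on {5:j}
piece 8:h rests on {7:m}
piece 9:h rests on {8:h}
piece 10:i rests on {6:i}
minimal pieces: {0:h, 3:i}
ways to finish when only these pieces remain (= sum over removing one remaining piece with nothing left below it):
  1 left: {9}→1  {10}→1
  2 left: {6,10}→1  {8,9}→1  {9,10}→2
  3 left: {3,6,10}→1  {6,9,10}→3  {7,8,9}→1  {8,9,10}→3
  4 left: {3,6,9,10}→4  {5,7,8,9}→1  {6,8,9,10}→6  {7,8,9,10}→4
  5 left: {3,6,8,9,10}→10  {4,5,7,8,9}→1  {5,7,8,9,10}→5  {6,7,8,9,10}→10
  6 left: {2,4,5,7,8,9}→1  {3,6,7,8,9,10}→20  {4,5,7,8,9,10}→6  {5,6,7,8,9,10}→15
  7 left: {1,2,4,5,7,8,9}→1  {2,4,5,7,8,9,10}→7  {3,5,6,7,8,9,10}→35  {4,5,6,7,8,9,10}→21
  8 left: {0,1,2,4,5,7,8,9}→1  {1,2,4,5,7,8,9,10}→8  {2,4,5,6,7,8,9,10}→28  {3,4,5,6,7,8,9,10}→56
  9 left: {0,1,2,4,5,7,8,9,10}→9  {1,2,4,5,6,7,8,9,10}→36  {2,3,4,5,6,7,8,9,10}→84
  placing 0:h first → 120 extensions
  placing 3:i first → 45 extensions
total linear extensions = 165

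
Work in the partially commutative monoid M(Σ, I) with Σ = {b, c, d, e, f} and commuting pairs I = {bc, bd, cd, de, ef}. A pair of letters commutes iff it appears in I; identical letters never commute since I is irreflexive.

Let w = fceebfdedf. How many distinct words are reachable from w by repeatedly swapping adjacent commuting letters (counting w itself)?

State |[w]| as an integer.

#0=f has no predecessor
#1=c depends on [0:f]
#2=e depends on [1:c]
#3=e depends on [2:e]
#4=b depends on [3:e]
#5=f depends on [4:b]
#6=d depends on [5:f]
#7=e depends on [4:b]
#8=d depends on [6:d]
#9=f depends on [8:d]
sources: [0:f]
N(rest) = Σ N(rest − s) over sources s of rest; N(one piece) = 1:
  size 1 → [7]=1  [9]=1
  size 2 → [7,9]=2  [8,9]=1
  size 3 → [6,8,9]=1  [7,8,9]=3
  size 4 → [5,6,8,9]=1  [6,7,8,9]=4
  size 5 → [5,6,7,8,9]=5
  size 6 → [4,5,6,7,8,9]=5
  size 7 → [3,4,5,6,7,8,9]=5
  size 8 → [2,3,4,5,6,7,8,9]=5
  first=0(f) contributes 5

5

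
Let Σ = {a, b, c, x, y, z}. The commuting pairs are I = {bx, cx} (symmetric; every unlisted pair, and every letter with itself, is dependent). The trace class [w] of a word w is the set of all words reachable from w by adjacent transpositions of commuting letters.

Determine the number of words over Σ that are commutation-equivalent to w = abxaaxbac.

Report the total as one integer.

4

drop 0:a onto floor
drop 1:b onto {0:a}
drop 2:x onto {0:a}
drop 3:a onto {1:b, 2:x}
drop 4:a onto {3:a}
drop 5:x onto {4:a}
drop 6:b onto {4:a}
drop 7:a onto {5:x, 6:b}
drop 8:c onto {7:a}
ground layer = {0:a}
drop-orders for the pieces not yet dropped (sum over which currently-grounded one goes next):
  1 to go: {8} 1
  2 to go: {7,8} 1
  3 to go: {5,7,8} 1  {6,7,8} 1
  4 to go: {5,6,7,8} 2
  5 to go: {4,5,6,7,8} 2
  6 to go: {3,4,5,6,7,8} 2
  7 to go: {1,3,4,5,6,7,8} 2  {2,3,4,5,6,7,8} 2
  if 0:a drops first: 4 orders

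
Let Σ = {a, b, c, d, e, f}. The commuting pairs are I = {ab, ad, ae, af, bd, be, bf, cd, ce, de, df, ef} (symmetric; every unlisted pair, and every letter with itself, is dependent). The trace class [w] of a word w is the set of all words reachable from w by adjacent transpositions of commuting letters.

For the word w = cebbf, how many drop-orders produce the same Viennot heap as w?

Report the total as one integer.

15

#0=c has no predecessor
#1=e has no predecessor
#2=b depends on [0:c]
#3=b depends on [2:b]
#4=f depends on [0:c]
sources: [0:c, 1:e]
N(rest) = Σ N(rest − s) over sources s of rest; N(one piece) = 1:
  size 1 → [1]=1  [3]=1  [4]=1
  size 2 → [1,3]=2  [1,4]=2  [2,3]=1  [3,4]=2
  size 3 → [1,2,3]=3  [1,3,4]=6  [2,3,4]=3
  first=0(c) contributes 12
  first=1(e) contributes 3
|[w]| = 15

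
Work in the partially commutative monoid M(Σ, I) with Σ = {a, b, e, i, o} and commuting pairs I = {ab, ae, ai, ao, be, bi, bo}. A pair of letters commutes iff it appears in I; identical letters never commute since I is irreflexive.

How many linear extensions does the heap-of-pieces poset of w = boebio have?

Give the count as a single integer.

15

piece 0:b — minimal
piece 1:o — minimal
piece 2:e rests on {1:o}
piece 3:b rests on {0:b}
piece 4:i rests on {2:e}
piece 5:o rests on {4:i}
minimal pieces: {0:b, 1:o}
ways to finish when only these pieces remain (= sum over removing one remaining piece with nothing left below it):
  1 left: {3}→1  {5}→1
  2 left: {0,3}→1  {3,5}→2  {4,5}→1
  3 left: {0,3,5}→3  {2,4,5}→1  {3,4,5}→3
  4 left: {0,3,4,5}→6  {1,2,4,5}→1  {2,3,4,5}→4
  placing 0:b first → 5 extensions
  placing 1:o first → 10 extensions
total linear extensions = 15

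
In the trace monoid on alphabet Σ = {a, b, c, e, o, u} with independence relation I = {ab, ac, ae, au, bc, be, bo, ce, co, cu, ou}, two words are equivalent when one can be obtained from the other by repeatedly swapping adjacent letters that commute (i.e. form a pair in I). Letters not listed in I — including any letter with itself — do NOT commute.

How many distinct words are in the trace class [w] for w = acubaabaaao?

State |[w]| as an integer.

drop 0:a onto floor
drop 1:c onto floor
drop 2:u onto floor
drop 3:b onto {2:u}
drop 4:a onto {0:a}
drop 5:a onto {4:a}
drop 6:b onto {3:b}
drop 7:a onto {5:a}
drop 8:a onto {7:a}
drop 9:a onto {8:a}
drop 10:o onto {9:a}
ground layer = {0:a, 1:c, 2:u}
drop-orders for the pieces not yet dropped (sum over which currently-grounded one goes next):
  1 to go: {1} 1  {6} 1  {10} 1
  2 to go: {1,6} 2  {1,10} 2  {3,6} 1  {6,10} 2  {9,10} 1
  3 to go: {1,3,6} 3  {1,6,10} 6  {1,9,10} 3  {2,3,6} 1  {3,6,10} 3  {6,9,10} 3  {8,9,10} 1
  4 to go: {1,2,3,6} 4  {1,3,6,10} 12  {1,6,9,10} 12  {1,8,9,10} 4  {2,3,6,10} 4  {3,6,9,10} 6  {6,8,9,10} 4  {7,8,9,10} 1
  5 to go: {1,2,3,6,10} 20  {1,3,6,9,10} 30  {1,6,8,9,10} 20  {1,7,8,9,10} 5  {2,3,6,9,10} 10  {3,6,8,9,10} 10  {5,7,8,9,10} 1  {6,7,8,9,10} 5
  6 to go: {1,2,3,6,9,10} 60  {1,3,6,8,9,10} 60  {1,5,7,8,9,10} 6  {1,6,7,8,9,10} 30  {2,3,6,8,9,10} 20  {3,6,7,8,9,10} 15  {4,5,7,8,9,10} 1  {5,6,7,8,9,10} 6
  7 to go: {0,4,5,7,8,9,10} 1  {1,2,3,6,8,9,10} 140  {1,3,6,7,8,9,10} 105  {1,4,5,7,8,9,10} 7  {1,5,6,7,8,9,10} 42  {2,3,6,7,8,9,10} 35  {3,5,6,7,8,9,10} 21  {4,5,6,7,8,9,10} 7
  8 to go: {0,1,4,5,7,8,9,10} 8  {0,4,5,6,7,8,9,10} 8  {1,2,3,6,7,8,9,10} 280  {1,3,5,6,7,8,9,10} 168  {1,4,5,6,7,8,9,10} 56  {2,3,5,6,7,8,9,10} 56  {3,4,5,6,7,8,9,10} 28
  9 to go: {0,1,4,5,6,7,8,9,10} 72  {0,3,4,5,6,7,8,9,10} 36  {1,2,3,5,6,7,8,9,10} 504  {1,3,4,5,6,7,8,9,10} 252  {2,3,4,5,6,7,8,9,10} 84
  if 0:a drops first: 840 orders
  if 1:c drops first: 120 orders
  if 2:u drops first: 360 orders
heap linearizations: 1320

1320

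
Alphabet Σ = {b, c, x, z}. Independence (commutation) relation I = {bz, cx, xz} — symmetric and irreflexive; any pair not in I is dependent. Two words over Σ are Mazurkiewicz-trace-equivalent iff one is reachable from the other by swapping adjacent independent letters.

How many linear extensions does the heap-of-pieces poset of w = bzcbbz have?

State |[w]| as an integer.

6

drop 0:b onto floor
drop 1:z onto floor
drop 2:c onto {0:b, 1:z}
drop 3:b onto {2:c}
drop 4:b onto {3:b}
drop 5:z onto {2:c}
ground layer = {0:b, 1:z}
drop-orders for the pieces not yet dropped (sum over which currently-grounded one goes next):
  1 to go: {4} 1  {5} 1
  2 to go: {3,4} 1  {4,5} 2
  3 to go: {3,4,5} 3
  4 to go: {2,3,4,5} 3
  if 0:b drops first: 3 orders
  if 1:z drops first: 3 orders
heap linearizations: 6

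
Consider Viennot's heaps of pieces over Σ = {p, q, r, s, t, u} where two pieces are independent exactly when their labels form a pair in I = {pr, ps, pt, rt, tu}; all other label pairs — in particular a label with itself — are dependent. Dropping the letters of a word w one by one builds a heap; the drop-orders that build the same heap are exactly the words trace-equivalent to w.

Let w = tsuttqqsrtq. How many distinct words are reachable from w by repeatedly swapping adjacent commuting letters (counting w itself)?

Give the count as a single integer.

0(t) covers ∅
1(s) covers 0:t
2(u) covers 1:s
3(t) covers 1:s
4(t) covers 3:t
5(q) covers 2:u, 4:t
6(q) covers 5:q
7(s) covers 6:q
8(r) covers 7:s
9(t) covers 7:s
10(q) covers 8:r, 9:t
floor of heap: 0:t
completions by unplaced set U, small U first (add the entries for U minus each lowest piece of U):
  |U|=1: {10}:1
  |U|=2: {8,10}:1  {9,10}:1
  |U|=3: {8,9,10}:2
  |U|=4: {7,8,9,10}:2
  |U|=5: {6,7,8,9,10}:2
  |U|=6: {5,6,7,8,9,10}:2
  |U|=7: {2,5,6,7,8,9,10}:2  {4,5,6,7,8,9,10}:2
  |U|=8: {2,4,5,6,7,8,9,10}:4  {3,4,5,6,7,8,9,10}:2
  |U|=9: {2,3,4,5,6,7,8,9,10}:6
  start at 0(t): 6

6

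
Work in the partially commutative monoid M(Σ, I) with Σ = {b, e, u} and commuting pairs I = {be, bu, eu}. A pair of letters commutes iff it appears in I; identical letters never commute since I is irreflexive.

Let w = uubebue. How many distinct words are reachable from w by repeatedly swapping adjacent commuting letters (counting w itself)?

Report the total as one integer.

210

piece 0:u — minimal
piece 1:u rests on {0:u}
piece 2:b — minimal
piece 3:e — minimal
piece 4:b rests on {2:b}
piece 5:u rests on {1:u}
piece 6:e rests on {3:e}
minimal pieces: {0:u, 2:b, 3:e}
ways to finish when only these pieces remain (= sum over removing one remaining piece with nothing left below it):
  1 left: {4}→1  {5}→1  {6}→1
  2 left: {1,5}→1  {2,4}→1  {3,6}→1  {4,5}→2  {4,6}→2  {5,6}→2
  3 left: {0,1,5}→1  {1,4,5}→3  {1,5,6}→3  {2,4,5}→3  {2,4,6}→3  {3,4,6}→3  {3,5,6}→3  {4,5,6}→6
  4 left: {0,1,4,5}→4  {0,1,5,6}→4  {1,2,4,5}→6  {1,3,5,6}→6  {1,4,5,6}→12  {2,3,4,6}→6  {2,4,5,6}→12  {3,4,5,6}→12
  5 left: {0,1,2,4,5}→10  {0,1,3,5,6}→10  {0,1,4,5,6}→20  {1,2,4,5,6}→30  {1,3,4,5,6}→30  {2,3,4,5,6}→30
  placing 0:u first → 90 extensions
  placing 2:b first → 60 extensions
  placing 3:e first → 60 extensions
total linear extensions = 210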